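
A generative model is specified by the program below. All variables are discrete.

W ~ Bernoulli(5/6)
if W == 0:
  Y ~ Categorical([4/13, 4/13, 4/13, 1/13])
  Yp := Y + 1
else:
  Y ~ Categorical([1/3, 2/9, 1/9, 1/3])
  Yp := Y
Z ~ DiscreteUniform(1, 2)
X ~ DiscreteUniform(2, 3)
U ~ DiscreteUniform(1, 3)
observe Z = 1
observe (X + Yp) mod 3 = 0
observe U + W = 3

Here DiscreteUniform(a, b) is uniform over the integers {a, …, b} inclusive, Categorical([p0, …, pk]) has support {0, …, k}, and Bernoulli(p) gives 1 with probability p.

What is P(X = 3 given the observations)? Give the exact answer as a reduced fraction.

Enumerate traces; 6 have nonzero weight after conditioning:
  (W=0, Y=0, Z=1, X=2, U=3) weight 1/234
  (W=0, Y=2, Z=1, X=3, U=3) weight 1/234
  (W=0, Y=3, Z=1, X=2, U=3) weight 1/936
  (W=1, Y=0, Z=1, X=3, U=2) weight 5/216
  (W=1, Y=1, Z=1, X=2, U=2) weight 5/324
  (W=1, Y=3, Z=1, X=3, U=2) weight 5/216
Group by X:
  weight(X=2) = 175/8424
  weight(X=3) = 71/1404
Total weight = 175/8424 + 71/1404 = 601/8424
P(X=2 | obs) = 175/8424 / 601/8424 = 175/601
P(X=3 | obs) = 71/1404 / 601/8424 = 426/601

P(X = 3 | obs) = 426/601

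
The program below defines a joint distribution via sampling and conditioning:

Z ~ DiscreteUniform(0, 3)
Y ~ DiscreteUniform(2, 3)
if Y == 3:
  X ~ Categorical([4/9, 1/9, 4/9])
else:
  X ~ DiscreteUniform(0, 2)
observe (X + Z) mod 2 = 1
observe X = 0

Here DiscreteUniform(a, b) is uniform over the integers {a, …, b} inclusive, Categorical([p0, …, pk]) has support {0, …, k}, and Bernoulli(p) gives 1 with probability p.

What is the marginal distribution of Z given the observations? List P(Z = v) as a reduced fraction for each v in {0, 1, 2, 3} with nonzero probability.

P(Z=1) = 1/2, P(Z=3) = 1/2

Enumerate traces; 4 have nonzero weight after conditioning:
  (Z=1, Y=2, X=0) weight 1/24
  (Z=1, Y=3, X=0) weight 1/18
  (Z=3, Y=2, X=0) weight 1/24
  (Z=3, Y=3, X=0) weight 1/18
Group by Z:
  weight(Z=1) = 7/72
  weight(Z=3) = 7/72
Total weight = 7/72 + 7/72 = 7/36
P(Z=1 | obs) = 7/72 / 7/36 = 1/2
P(Z=3 | obs) = 7/72 / 7/36 = 1/2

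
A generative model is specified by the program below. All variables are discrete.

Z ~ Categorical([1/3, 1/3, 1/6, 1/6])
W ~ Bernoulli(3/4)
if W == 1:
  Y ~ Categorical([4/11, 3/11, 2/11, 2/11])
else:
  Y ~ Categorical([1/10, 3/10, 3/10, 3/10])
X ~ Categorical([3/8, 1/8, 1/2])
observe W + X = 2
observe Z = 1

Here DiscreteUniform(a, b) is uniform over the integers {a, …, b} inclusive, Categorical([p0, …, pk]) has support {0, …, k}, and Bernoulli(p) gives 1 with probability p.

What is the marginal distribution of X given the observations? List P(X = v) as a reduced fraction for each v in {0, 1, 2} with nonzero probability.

P(X=1) = 3/7, P(X=2) = 4/7

Enumerate traces; 8 have nonzero weight after conditioning:
  (Z=1, W=0, Y=0, X=2) weight 1/240
  (Z=1, W=0, Y=1, X=2) weight 1/80
  (Z=1, W=0, Y=2, X=2) weight 1/80
  (Z=1, W=0, Y=3, X=2) weight 1/80
  (Z=1, W=1, Y=0, X=1) weight 1/88
  (Z=1, W=1, Y=1, X=1) weight 3/352
  (Z=1, W=1, Y=2, X=1) weight 1/176
  (Z=1, W=1, Y=3, X=1) weight 1/176
Group by X:
  weight(X=1) = 1/32
  weight(X=2) = 1/24
Total weight = 1/32 + 1/24 = 7/96
P(X=1 | obs) = 1/32 / 7/96 = 3/7
P(X=2 | obs) = 1/24 / 7/96 = 4/7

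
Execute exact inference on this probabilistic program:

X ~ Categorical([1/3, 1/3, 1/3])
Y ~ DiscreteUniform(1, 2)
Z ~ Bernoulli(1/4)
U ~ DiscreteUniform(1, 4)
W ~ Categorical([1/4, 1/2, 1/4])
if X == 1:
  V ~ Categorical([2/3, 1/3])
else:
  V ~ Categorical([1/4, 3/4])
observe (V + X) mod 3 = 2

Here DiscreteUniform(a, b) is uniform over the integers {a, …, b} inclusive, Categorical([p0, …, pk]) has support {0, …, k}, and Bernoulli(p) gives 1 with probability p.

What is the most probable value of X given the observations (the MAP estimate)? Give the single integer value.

Enumerate traces; 96 have nonzero weight after conditioning:
  (X=1, Y=1, Z=0, U=1, W=0, V=1) weight 1/384
  (X=1, Y=1, Z=0, U=1, W=1, V=1) weight 1/192
  (X=1, Y=1, Z=0, U=1, W=2, V=1) weight 1/384
  (X=1, Y=1, Z=0, U=2, W=0, V=1) weight 1/384
  (X=1, Y=1, Z=0, U=2, W=1, V=1) weight 1/192
  (X=1, Y=1, Z=0, U=2, W=2, V=1) weight 1/384
  (X=1, Y=1, Z=0, U=3, W=0, V=1) weight 1/384
  (X=1, Y=1, Z=0, U=3, W=1, V=1) weight 1/192
  (X=2, Y=1, Z=0, U=1, W=0, V=0) weight 1/512
  … 87 more
Group by X:
  weight(X=1) = 1/9
  weight(X=2) = 1/12
Total weight = 1/9 + 1/12 = 7/36
P(X=1 | obs) = 1/9 / 7/36 = 4/7
P(X=2 | obs) = 1/12 / 7/36 = 3/7
argmax = 1

argmax_v P(X = v | obs) = 1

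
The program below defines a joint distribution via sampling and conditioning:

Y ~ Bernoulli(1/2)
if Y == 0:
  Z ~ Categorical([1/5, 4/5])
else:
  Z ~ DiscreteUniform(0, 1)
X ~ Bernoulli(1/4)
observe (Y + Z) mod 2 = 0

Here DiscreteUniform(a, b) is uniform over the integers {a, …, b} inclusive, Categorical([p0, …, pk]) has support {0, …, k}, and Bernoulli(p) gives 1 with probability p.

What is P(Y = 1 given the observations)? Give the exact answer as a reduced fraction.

Enumerate traces; 4 have nonzero weight after conditioning:
  (Y=0, Z=0, X=0) weight 3/40
  (Y=0, Z=0, X=1) weight 1/40
  (Y=1, Z=1, X=0) weight 3/16
  (Y=1, Z=1, X=1) weight 1/16
Group by Y:
  weight(Y=0) = 1/10
  weight(Y=1) = 1/4
Total weight = 1/10 + 1/4 = 7/20
P(Y=0 | obs) = 1/10 / 7/20 = 2/7
P(Y=1 | obs) = 1/4 / 7/20 = 5/7

P(Y = 1 | obs) = 5/7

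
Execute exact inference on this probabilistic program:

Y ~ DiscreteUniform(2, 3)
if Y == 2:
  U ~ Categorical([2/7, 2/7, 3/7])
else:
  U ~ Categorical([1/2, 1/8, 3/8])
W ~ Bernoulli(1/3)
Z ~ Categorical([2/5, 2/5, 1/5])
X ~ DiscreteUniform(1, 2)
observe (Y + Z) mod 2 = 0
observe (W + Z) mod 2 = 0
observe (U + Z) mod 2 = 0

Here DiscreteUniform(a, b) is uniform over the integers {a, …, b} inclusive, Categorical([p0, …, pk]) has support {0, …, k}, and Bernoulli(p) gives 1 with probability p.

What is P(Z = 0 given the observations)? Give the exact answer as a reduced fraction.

P(Z = 0 | obs) = 80/127

Enumerate traces; 10 have nonzero weight after conditioning:
  (Y=2, U=0, W=0, Z=0, X=1) weight 2/105
  (Y=2, U=0, W=0, Z=0, X=2) weight 2/105
  (Y=2, U=0, W=0, Z=2, X=1) weight 1/105
  (Y=2, U=0, W=0, Z=2, X=2) weight 1/105
  (Y=2, U=2, W=0, Z=0, X=1) weight 1/35
  (Y=2, U=2, W=0, Z=0, X=2) weight 1/35
  (Y=2, U=2, W=0, Z=2, X=1) weight 1/70
  (Y=2, U=2, W=0, Z=2, X=2) weight 1/70
  (Y=3, U=1, W=1, Z=1, X=1) weight 1/240
  … 1 more
Group by Z:
  weight(Z=0) = 2/21
  weight(Z=1) = 1/120
  weight(Z=2) = 1/21
Total weight = 2/21 + 1/120 + 1/21 = 127/840
P(Z=0 | obs) = 2/21 / 127/840 = 80/127
P(Z=1 | obs) = 1/120 / 127/840 = 7/127
P(Z=2 | obs) = 1/21 / 127/840 = 40/127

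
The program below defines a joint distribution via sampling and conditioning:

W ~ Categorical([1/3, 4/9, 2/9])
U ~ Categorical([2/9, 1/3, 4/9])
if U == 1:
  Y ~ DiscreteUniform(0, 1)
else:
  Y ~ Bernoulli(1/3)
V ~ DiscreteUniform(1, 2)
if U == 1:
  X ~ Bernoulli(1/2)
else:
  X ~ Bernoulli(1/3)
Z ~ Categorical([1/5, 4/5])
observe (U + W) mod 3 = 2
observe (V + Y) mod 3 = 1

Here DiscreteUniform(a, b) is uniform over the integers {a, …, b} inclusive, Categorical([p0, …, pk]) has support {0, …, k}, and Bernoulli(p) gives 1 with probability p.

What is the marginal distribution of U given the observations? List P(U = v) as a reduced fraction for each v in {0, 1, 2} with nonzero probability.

P(U=0) = 4/25, P(U=1) = 9/25, P(U=2) = 12/25

Enumerate traces; 12 have nonzero weight after conditioning:
  (W=0, U=2, Y=0, V=1, X=0, Z=0) weight 8/1215
  (W=0, U=2, Y=0, V=1, X=0, Z=1) weight 32/1215
  (W=0, U=2, Y=0, V=1, X=1, Z=0) weight 4/1215
  (W=0, U=2, Y=0, V=1, X=1, Z=1) weight 16/1215
  (W=1, U=1, Y=0, V=1, X=0, Z=0) weight 1/270
  (W=1, U=1, Y=0, V=1, X=0, Z=1) weight 2/135
  (W=1, U=1, Y=0, V=1, X=1, Z=0) weight 1/270
  (W=1, U=1, Y=0, V=1, X=1, Z=1) weight 2/135
  (W=2, U=0, Y=0, V=1, X=0, Z=0) weight 8/3645
  … 3 more
Group by U:
  weight(U=0) = 4/243
  weight(U=1) = 1/27
  weight(U=2) = 4/81
Total weight = 4/243 + 1/27 + 4/81 = 25/243
P(U=0 | obs) = 4/243 / 25/243 = 4/25
P(U=1 | obs) = 1/27 / 25/243 = 9/25
P(U=2 | obs) = 4/81 / 25/243 = 12/25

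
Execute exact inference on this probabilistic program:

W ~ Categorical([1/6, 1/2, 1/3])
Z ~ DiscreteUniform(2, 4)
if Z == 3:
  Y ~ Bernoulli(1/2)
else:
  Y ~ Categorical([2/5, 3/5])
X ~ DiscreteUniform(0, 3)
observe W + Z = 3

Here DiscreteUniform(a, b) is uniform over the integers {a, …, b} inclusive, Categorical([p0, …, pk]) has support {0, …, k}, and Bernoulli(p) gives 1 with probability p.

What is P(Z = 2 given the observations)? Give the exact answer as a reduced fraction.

P(Z = 2 | obs) = 3/4

Enumerate traces; 16 have nonzero weight after conditioning:
  (W=0, Z=3, Y=0, X=0) weight 1/144
  (W=0, Z=3, Y=0, X=1) weight 1/144
  (W=0, Z=3, Y=0, X=2) weight 1/144
  (W=0, Z=3, Y=0, X=3) weight 1/144
  (W=0, Z=3, Y=1, X=0) weight 1/144
  (W=0, Z=3, Y=1, X=1) weight 1/144
  (W=0, Z=3, Y=1, X=2) weight 1/144
  (W=0, Z=3, Y=1, X=3) weight 1/144
  (W=1, Z=2, Y=0, X=0) weight 1/60
  … 7 more
Group by Z:
  weight(Z=2) = 1/6
  weight(Z=3) = 1/18
Total weight = 1/6 + 1/18 = 2/9
P(Z=2 | obs) = 1/6 / 2/9 = 3/4
P(Z=3 | obs) = 1/18 / 2/9 = 1/4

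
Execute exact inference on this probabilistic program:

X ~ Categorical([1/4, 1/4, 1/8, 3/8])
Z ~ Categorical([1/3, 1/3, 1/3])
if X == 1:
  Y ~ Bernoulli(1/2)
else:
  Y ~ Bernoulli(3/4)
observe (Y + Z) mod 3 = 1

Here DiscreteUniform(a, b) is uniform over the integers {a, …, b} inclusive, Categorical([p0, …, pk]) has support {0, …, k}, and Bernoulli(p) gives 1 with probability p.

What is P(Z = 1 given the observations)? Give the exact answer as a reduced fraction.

P(Z = 1 | obs) = 5/16

Enumerate traces; 8 have nonzero weight after conditioning:
  (X=0, Z=0, Y=1) weight 1/16
  (X=0, Z=1, Y=0) weight 1/48
  (X=1, Z=0, Y=1) weight 1/24
  (X=1, Z=1, Y=0) weight 1/24
  (X=2, Z=0, Y=1) weight 1/32
  (X=2, Z=1, Y=0) weight 1/96
  (X=3, Z=0, Y=1) weight 3/32
  (X=3, Z=1, Y=0) weight 1/32
Group by Z:
  weight(Z=0) = 11/48
  weight(Z=1) = 5/48
Total weight = 11/48 + 5/48 = 1/3
P(Z=0 | obs) = 11/48 / 1/3 = 11/16
P(Z=1 | obs) = 5/48 / 1/3 = 5/16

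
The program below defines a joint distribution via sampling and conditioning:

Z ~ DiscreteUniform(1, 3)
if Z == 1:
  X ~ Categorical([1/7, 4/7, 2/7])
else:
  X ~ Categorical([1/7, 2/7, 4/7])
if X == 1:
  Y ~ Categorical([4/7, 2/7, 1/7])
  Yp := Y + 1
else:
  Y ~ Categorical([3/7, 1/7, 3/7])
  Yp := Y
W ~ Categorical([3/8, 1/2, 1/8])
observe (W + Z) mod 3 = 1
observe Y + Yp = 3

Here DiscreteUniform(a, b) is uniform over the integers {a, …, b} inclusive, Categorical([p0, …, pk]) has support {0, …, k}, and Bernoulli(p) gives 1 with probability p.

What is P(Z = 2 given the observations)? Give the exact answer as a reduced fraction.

Enumerate traces; 3 have nonzero weight after conditioning:
  (Z=1, X=1, Y=1, W=0) weight 1/49
  (Z=2, X=1, Y=1, W=2) weight 1/294
  (Z=3, X=1, Y=1, W=1) weight 2/147
Group by Z:
  weight(Z=1) = 1/49
  weight(Z=2) = 1/294
  weight(Z=3) = 2/147
Total weight = 1/49 + 1/294 + 2/147 = 11/294
P(Z=1 | obs) = 1/49 / 11/294 = 6/11
P(Z=2 | obs) = 1/294 / 11/294 = 1/11
P(Z=3 | obs) = 2/147 / 11/294 = 4/11

P(Z = 2 | obs) = 1/11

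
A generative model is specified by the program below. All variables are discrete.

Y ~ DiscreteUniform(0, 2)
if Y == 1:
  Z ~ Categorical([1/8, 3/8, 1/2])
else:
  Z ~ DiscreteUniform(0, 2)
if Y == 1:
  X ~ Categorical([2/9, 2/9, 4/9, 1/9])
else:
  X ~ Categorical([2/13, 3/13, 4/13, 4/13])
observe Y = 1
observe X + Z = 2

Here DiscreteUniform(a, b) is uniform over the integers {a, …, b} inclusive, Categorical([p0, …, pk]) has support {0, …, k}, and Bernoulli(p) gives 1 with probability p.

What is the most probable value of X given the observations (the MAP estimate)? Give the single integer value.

argmax_v P(X = v | obs) = 0

Enumerate traces; 3 have nonzero weight after conditioning:
  (Y=1, Z=0, X=2) weight 1/54
  (Y=1, Z=1, X=1) weight 1/36
  (Y=1, Z=2, X=0) weight 1/27
Group by X:
  weight(X=0) = 1/27
  weight(X=1) = 1/36
  weight(X=2) = 1/54
Total weight = 1/27 + 1/36 + 1/54 = 1/12
P(X=0 | obs) = 1/27 / 1/12 = 4/9
P(X=1 | obs) = 1/36 / 1/12 = 1/3
P(X=2 | obs) = 1/54 / 1/12 = 2/9
argmax = 0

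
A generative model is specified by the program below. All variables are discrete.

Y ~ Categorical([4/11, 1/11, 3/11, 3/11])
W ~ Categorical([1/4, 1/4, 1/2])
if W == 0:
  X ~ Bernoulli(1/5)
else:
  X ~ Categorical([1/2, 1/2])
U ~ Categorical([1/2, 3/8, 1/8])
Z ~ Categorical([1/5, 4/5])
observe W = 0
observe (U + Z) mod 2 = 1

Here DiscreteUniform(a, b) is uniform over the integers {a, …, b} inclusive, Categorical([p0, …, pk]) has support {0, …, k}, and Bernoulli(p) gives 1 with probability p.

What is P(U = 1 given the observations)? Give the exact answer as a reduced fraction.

Enumerate traces; 24 have nonzero weight after conditioning:
  (Y=0, W=0, X=0, U=0, Z=1) weight 8/275
  (Y=0, W=0, X=0, U=1, Z=0) weight 3/550
  (Y=0, W=0, X=0, U=2, Z=1) weight 2/275
  (Y=0, W=0, X=1, U=0, Z=1) weight 2/275
  (Y=0, W=0, X=1, U=1, Z=0) weight 3/2200
  (Y=0, W=0, X=1, U=2, Z=1) weight 1/550
  (Y=1, W=0, X=0, U=0, Z=1) weight 2/275
  (Y=1, W=0, X=0, U=1, Z=0) weight 3/2200
  … 16 more
Group by U:
  weight(U=0) = 1/10
  weight(U=1) = 3/160
  weight(U=2) = 1/40
Total weight = 1/10 + 3/160 + 1/40 = 23/160
P(U=0 | obs) = 1/10 / 23/160 = 16/23
P(U=1 | obs) = 3/160 / 23/160 = 3/23
P(U=2 | obs) = 1/40 / 23/160 = 4/23

P(U = 1 | obs) = 3/23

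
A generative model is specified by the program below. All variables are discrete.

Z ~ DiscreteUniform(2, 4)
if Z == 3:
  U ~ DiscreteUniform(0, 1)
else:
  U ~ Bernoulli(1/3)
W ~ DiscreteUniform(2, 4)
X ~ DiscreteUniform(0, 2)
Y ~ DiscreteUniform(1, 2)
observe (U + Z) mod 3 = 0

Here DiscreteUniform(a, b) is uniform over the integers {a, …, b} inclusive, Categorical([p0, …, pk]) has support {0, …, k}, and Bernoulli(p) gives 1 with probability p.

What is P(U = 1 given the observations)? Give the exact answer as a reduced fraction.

Enumerate traces; 36 have nonzero weight after conditioning:
  (Z=2, U=1, W=2, X=0, Y=1) weight 1/162
  (Z=2, U=1, W=2, X=0, Y=2) weight 1/162
  (Z=2, U=1, W=2, X=1, Y=1) weight 1/162
  (Z=2, U=1, W=2, X=1, Y=2) weight 1/162
  (Z=2, U=1, W=2, X=2, Y=1) weight 1/162
  (Z=2, U=1, W=2, X=2, Y=2) weight 1/162
  (Z=2, U=1, W=3, X=0, Y=1) weight 1/162
  (Z=2, U=1, W=3, X=0, Y=2) weight 1/162
  (Z=3, U=0, W=2, X=0, Y=1) weight 1/108
  … 27 more
Group by U:
  weight(U=0) = 1/6
  weight(U=1) = 1/9
Total weight = 1/6 + 1/9 = 5/18
P(U=0 | obs) = 1/6 / 5/18 = 3/5
P(U=1 | obs) = 1/9 / 5/18 = 2/5

P(U = 1 | obs) = 2/5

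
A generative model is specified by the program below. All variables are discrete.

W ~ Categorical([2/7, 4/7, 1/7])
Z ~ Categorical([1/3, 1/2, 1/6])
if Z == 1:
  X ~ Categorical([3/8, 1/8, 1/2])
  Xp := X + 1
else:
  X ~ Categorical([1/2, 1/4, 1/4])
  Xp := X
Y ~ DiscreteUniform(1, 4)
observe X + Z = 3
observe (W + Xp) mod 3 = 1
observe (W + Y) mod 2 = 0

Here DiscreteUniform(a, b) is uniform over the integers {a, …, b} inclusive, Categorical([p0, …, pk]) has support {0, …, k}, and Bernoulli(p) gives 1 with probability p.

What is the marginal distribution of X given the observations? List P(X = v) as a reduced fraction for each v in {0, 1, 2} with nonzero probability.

Enumerate traces; 4 have nonzero weight after conditioning:
  (W=0, Z=2, X=1, Y=2) weight 1/336
  (W=0, Z=2, X=1, Y=4) weight 1/336
  (W=1, Z=1, X=2, Y=1) weight 1/28
  (W=1, Z=1, X=2, Y=3) weight 1/28
Group by X:
  weight(X=1) = 1/168
  weight(X=2) = 1/14
Total weight = 1/168 + 1/14 = 13/168
P(X=1 | obs) = 1/168 / 13/168 = 1/13
P(X=2 | obs) = 1/14 / 13/168 = 12/13

P(X=1) = 1/13, P(X=2) = 12/13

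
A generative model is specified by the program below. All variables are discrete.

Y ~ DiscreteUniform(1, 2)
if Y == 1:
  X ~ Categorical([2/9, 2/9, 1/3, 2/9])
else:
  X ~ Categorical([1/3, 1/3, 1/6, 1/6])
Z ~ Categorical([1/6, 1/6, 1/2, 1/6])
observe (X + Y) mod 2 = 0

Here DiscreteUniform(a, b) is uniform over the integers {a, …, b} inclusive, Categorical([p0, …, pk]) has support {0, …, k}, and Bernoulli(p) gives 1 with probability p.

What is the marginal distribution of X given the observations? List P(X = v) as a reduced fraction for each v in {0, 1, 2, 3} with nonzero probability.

Enumerate traces; 16 have nonzero weight after conditioning:
  (Y=1, X=1, Z=0) weight 1/54
  (Y=1, X=1, Z=1) weight 1/54
  (Y=1, X=1, Z=2) weight 1/18
  (Y=1, X=1, Z=3) weight 1/54
  (Y=1, X=3, Z=0) weight 1/54
  (Y=1, X=3, Z=1) weight 1/54
  (Y=1, X=3, Z=2) weight 1/18
  (Y=1, X=3, Z=3) weight 1/54
  (Y=2, X=0, Z=0) weight 1/36
  (Y=2, X=2, Z=0) weight 1/72
  … 6 more
Group by X:
  weight(X=0) = 1/6
  weight(X=1) = 1/9
  weight(X=2) = 1/12
  weight(X=3) = 1/9
Total weight = 1/6 + 1/9 + 1/12 + 1/9 = 17/36
P(X=0 | obs) = 1/6 / 17/36 = 6/17
P(X=1 | obs) = 1/9 / 17/36 = 4/17
P(X=2 | obs) = 1/12 / 17/36 = 3/17
P(X=3 | obs) = 1/9 / 17/36 = 4/17

P(X=0) = 6/17, P(X=1) = 4/17, P(X=2) = 3/17, P(X=3) = 4/17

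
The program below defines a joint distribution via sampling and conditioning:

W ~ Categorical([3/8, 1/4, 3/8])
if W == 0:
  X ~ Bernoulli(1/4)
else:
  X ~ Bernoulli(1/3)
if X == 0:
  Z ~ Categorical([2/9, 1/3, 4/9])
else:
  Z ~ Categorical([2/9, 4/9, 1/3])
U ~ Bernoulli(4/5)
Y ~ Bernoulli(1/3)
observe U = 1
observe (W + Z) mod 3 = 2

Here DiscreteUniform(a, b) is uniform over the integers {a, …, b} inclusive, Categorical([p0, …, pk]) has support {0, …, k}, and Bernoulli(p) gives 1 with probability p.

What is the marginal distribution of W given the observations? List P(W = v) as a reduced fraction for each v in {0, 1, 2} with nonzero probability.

Enumerate traces; 12 have nonzero weight after conditioning:
  (W=0, X=0, Z=2, U=1, Y=0) weight 1/15
  (W=0, X=0, Z=2, U=1, Y=1) weight 1/30
  (W=0, X=1, Z=2, U=1, Y=0) weight 1/60
  (W=0, X=1, Z=2, U=1, Y=1) weight 1/120
  (W=1, X=0, Z=1, U=1, Y=0) weight 4/135
  (W=1, X=0, Z=1, U=1, Y=1) weight 2/135
  (W=1, X=1, Z=1, U=1, Y=0) weight 8/405
  (W=1, X=1, Z=1, U=1, Y=1) weight 4/405
  (W=2, X=0, Z=0, U=1, Y=0) weight 4/135
  … 3 more
Group by W:
  weight(W=0) = 1/8
  weight(W=1) = 2/27
  weight(W=2) = 1/15
Total weight = 1/8 + 2/27 + 1/15 = 287/1080
P(W=0 | obs) = 1/8 / 287/1080 = 135/287
P(W=1 | obs) = 2/27 / 287/1080 = 80/287
P(W=2 | obs) = 1/15 / 287/1080 = 72/287

P(W=0) = 135/287, P(W=1) = 80/287, P(W=2) = 72/287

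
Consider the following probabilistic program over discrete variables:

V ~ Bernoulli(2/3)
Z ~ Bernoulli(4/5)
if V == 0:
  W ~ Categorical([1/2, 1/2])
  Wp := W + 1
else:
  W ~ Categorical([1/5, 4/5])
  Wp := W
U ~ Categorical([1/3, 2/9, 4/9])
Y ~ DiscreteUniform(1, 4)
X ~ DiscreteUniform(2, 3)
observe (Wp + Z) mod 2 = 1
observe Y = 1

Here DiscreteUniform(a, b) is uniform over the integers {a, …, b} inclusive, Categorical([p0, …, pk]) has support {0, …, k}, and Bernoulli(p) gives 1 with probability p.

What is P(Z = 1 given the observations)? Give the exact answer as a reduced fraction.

P(Z = 1 | obs) = 12/19

Enumerate traces; 24 have nonzero weight after conditioning:
  (V=0, Z=0, W=0, U=0, Y=1, X=2) weight 1/720
  (V=0, Z=0, W=0, U=0, Y=1, X=3) weight 1/720
  (V=0, Z=0, W=0, U=1, Y=1, X=2) weight 1/1080
  (V=0, Z=0, W=0, U=1, Y=1, X=3) weight 1/1080
  (V=0, Z=0, W=0, U=2, Y=1, X=2) weight 1/540
  (V=0, Z=0, W=0, U=2, Y=1, X=3) weight 1/540
  (V=0, Z=1, W=1, U=0, Y=1, X=2) weight 1/180
  (V=0, Z=1, W=1, U=0, Y=1, X=3) weight 1/180
  … 16 more
Group by Z:
  weight(Z=0) = 7/200
  weight(Z=1) = 3/50
Total weight = 7/200 + 3/50 = 19/200
P(Z=0 | obs) = 7/200 / 19/200 = 7/19
P(Z=1 | obs) = 3/50 / 19/200 = 12/19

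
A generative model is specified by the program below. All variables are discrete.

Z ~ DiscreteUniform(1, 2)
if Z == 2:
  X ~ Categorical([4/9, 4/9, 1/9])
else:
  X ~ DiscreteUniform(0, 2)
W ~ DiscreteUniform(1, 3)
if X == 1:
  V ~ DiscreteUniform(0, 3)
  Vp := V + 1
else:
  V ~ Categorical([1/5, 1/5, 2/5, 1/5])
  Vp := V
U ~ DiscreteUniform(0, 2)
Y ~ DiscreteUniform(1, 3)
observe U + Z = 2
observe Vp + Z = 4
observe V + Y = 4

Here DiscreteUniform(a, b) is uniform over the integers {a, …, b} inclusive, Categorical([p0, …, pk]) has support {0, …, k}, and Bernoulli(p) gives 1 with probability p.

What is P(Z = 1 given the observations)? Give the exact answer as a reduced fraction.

Enumerate traces; 18 have nonzero weight after conditioning:
  (Z=1, X=0, W=1, V=3, U=1, Y=1) weight 1/810
  (Z=1, X=0, W=2, V=3, U=1, Y=1) weight 1/810
  (Z=1, X=0, W=3, V=3, U=1, Y=1) weight 1/810
  (Z=1, X=1, W=1, V=2, U=1, Y=2) weight 1/648
  (Z=1, X=1, W=2, V=2, U=1, Y=2) weight 1/648
  (Z=1, X=1, W=3, V=2, U=1, Y=2) weight 1/648
  (Z=1, X=2, W=1, V=3, U=1, Y=1) weight 1/810
  (Z=1, X=2, W=2, V=3, U=1, Y=1) weight 1/810
  (Z=2, X=0, W=1, V=2, U=0, Y=2) weight 4/1215
  … 9 more
Group by Z:
  weight(Z=1) = 13/1080
  weight(Z=2) = 1/54
Total weight = 13/1080 + 1/54 = 11/360
P(Z=1 | obs) = 13/1080 / 11/360 = 13/33
P(Z=2 | obs) = 1/54 / 11/360 = 20/33

P(Z = 1 | obs) = 13/33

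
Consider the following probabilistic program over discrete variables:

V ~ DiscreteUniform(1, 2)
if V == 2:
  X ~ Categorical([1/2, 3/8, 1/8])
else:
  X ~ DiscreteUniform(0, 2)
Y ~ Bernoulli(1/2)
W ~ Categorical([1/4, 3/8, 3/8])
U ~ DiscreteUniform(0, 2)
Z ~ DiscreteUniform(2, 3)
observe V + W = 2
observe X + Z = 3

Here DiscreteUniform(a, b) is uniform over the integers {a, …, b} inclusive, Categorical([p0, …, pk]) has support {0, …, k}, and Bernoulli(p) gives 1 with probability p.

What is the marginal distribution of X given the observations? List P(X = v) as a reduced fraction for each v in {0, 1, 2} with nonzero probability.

Enumerate traces; 24 have nonzero weight after conditioning:
  (V=1, X=0, Y=0, W=1, U=0, Z=3) weight 1/192
  (V=1, X=0, Y=0, W=1, U=1, Z=3) weight 1/192
  (V=1, X=0, Y=0, W=1, U=2, Z=3) weight 1/192
  (V=1, X=0, Y=1, W=1, U=0, Z=3) weight 1/192
  (V=1, X=0, Y=1, W=1, U=1, Z=3) weight 1/192
  (V=1, X=0, Y=1, W=1, U=2, Z=3) weight 1/192
  (V=1, X=1, Y=0, W=1, U=0, Z=2) weight 1/192
  (V=1, X=1, Y=0, W=1, U=1, Z=2) weight 1/192
  … 16 more
Group by X:
  weight(X=0) = 1/16
  weight(X=1) = 7/128
Total weight = 1/16 + 7/128 = 15/128
P(X=0 | obs) = 1/16 / 15/128 = 8/15
P(X=1 | obs) = 7/128 / 15/128 = 7/15

P(X=0) = 8/15, P(X=1) = 7/15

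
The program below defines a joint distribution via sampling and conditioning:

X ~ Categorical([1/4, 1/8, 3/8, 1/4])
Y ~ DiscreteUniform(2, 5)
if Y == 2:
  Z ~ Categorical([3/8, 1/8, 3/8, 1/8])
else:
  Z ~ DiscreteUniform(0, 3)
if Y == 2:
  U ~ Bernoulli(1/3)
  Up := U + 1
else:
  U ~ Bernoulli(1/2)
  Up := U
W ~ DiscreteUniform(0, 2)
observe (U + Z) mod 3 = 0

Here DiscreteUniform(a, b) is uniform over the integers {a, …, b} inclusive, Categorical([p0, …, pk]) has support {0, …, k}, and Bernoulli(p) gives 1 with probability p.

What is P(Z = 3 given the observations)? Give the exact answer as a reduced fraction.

Enumerate traces; 144 have nonzero weight after conditioning:
  (X=0, Y=2, Z=0, U=0, W=0) weight 1/192
  (X=0, Y=2, Z=0, U=0, W=1) weight 1/192
  (X=0, Y=2, Z=0, U=0, W=2) weight 1/192
  (X=0, Y=2, Z=2, U=1, W=0) weight 1/384
  (X=0, Y=2, Z=2, U=1, W=1) weight 1/384
  (X=0, Y=2, Z=2, U=1, W=2) weight 1/384
  (X=0, Y=2, Z=3, U=0, W=0) weight 1/576
  (X=0, Y=2, Z=3, U=0, W=1) weight 1/576
  … 136 more
Group by Z:
  weight(Z=0) = 5/32
  weight(Z=2) = 1/8
  weight(Z=3) = 11/96
Total weight = 5/32 + 1/8 + 11/96 = 19/48
P(Z=0 | obs) = 5/32 / 19/48 = 15/38
P(Z=2 | obs) = 1/8 / 19/48 = 6/19
P(Z=3 | obs) = 11/96 / 19/48 = 11/38

P(Z = 3 | obs) = 11/38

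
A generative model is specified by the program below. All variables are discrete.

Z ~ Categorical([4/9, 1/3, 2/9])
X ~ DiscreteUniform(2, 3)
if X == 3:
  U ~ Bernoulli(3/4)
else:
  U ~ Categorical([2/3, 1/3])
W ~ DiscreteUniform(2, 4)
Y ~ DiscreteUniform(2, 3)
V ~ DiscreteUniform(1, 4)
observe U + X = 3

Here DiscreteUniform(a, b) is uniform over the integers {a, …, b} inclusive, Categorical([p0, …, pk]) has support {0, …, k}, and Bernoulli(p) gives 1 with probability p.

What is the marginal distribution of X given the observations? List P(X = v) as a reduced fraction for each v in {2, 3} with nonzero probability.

Enumerate traces; 144 have nonzero weight after conditioning:
  (Z=0, X=2, U=1, W=2, Y=2, V=1) weight 1/324
  (Z=0, X=2, U=1, W=2, Y=2, V=2) weight 1/324
  (Z=0, X=2, U=1, W=2, Y=2, V=3) weight 1/324
  (Z=0, X=2, U=1, W=2, Y=2, V=4) weight 1/324
  (Z=0, X=2, U=1, W=2, Y=3, V=1) weight 1/324
  (Z=0, X=2, U=1, W=2, Y=3, V=2) weight 1/324
  (Z=0, X=2, U=1, W=2, Y=3, V=3) weight 1/324
  (Z=0, X=2, U=1, W=2, Y=3, V=4) weight 1/324
  (Z=0, X=3, U=0, W=2, Y=2, V=1) weight 1/432
  … 135 more
Group by X:
  weight(X=2) = 1/6
  weight(X=3) = 1/8
Total weight = 1/6 + 1/8 = 7/24
P(X=2 | obs) = 1/6 / 7/24 = 4/7
P(X=3 | obs) = 1/8 / 7/24 = 3/7

P(X=2) = 4/7, P(X=3) = 3/7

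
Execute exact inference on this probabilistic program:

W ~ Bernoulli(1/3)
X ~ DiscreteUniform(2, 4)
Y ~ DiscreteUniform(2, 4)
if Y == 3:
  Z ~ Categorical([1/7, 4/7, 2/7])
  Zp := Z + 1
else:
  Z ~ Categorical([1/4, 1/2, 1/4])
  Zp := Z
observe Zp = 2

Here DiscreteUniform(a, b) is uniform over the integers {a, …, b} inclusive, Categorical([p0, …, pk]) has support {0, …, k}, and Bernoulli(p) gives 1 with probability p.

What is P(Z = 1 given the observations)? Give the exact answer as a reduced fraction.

Enumerate traces; 18 have nonzero weight after conditioning:
  (W=0, X=2, Y=2, Z=2) weight 1/54
  (W=0, X=2, Y=3, Z=1) weight 8/189
  (W=0, X=2, Y=4, Z=2) weight 1/54
  (W=0, X=3, Y=2, Z=2) weight 1/54
  (W=0, X=3, Y=3, Z=1) weight 8/189
  (W=0, X=3, Y=4, Z=2) weight 1/54
  (W=0, X=4, Y=2, Z=2) weight 1/54
  (W=0, X=4, Y=3, Z=1) weight 8/189
  … 10 more
Group by Z:
  weight(Z=1) = 4/21
  weight(Z=2) = 1/6
Total weight = 4/21 + 1/6 = 5/14
P(Z=1 | obs) = 4/21 / 5/14 = 8/15
P(Z=2 | obs) = 1/6 / 5/14 = 7/15

P(Z = 1 | obs) = 8/15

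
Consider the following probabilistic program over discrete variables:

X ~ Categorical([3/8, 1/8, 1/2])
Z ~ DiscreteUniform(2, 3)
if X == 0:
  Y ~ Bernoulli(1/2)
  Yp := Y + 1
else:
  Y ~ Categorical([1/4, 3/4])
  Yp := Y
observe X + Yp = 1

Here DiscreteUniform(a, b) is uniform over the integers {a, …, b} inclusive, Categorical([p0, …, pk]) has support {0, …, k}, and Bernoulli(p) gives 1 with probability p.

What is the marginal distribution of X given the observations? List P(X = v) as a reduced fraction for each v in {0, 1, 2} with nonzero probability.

P(X=0) = 6/7, P(X=1) = 1/7

Enumerate traces; 4 have nonzero weight after conditioning:
  (X=0, Z=2, Y=0) weight 3/32
  (X=0, Z=3, Y=0) weight 3/32
  (X=1, Z=2, Y=0) weight 1/64
  (X=1, Z=3, Y=0) weight 1/64
Group by X:
  weight(X=0) = 3/16
  weight(X=1) = 1/32
Total weight = 3/16 + 1/32 = 7/32
P(X=0 | obs) = 3/16 / 7/32 = 6/7
P(X=1 | obs) = 1/32 / 7/32 = 1/7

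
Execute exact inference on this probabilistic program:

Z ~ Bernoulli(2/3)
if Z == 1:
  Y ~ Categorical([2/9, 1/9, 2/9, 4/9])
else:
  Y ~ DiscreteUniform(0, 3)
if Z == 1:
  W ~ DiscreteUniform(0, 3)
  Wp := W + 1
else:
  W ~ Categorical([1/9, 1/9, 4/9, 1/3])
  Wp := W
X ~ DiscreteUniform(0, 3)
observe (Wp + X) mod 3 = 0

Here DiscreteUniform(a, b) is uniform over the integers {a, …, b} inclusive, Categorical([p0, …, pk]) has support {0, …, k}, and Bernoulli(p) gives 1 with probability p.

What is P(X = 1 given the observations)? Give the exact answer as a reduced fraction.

Enumerate traces; 44 have nonzero weight after conditioning:
  (Z=0, Y=0, W=0, X=0) weight 1/432
  (Z=0, Y=0, W=0, X=3) weight 1/432
  (Z=0, Y=0, W=1, X=2) weight 1/432
  (Z=0, Y=0, W=2, X=1) weight 1/108
  (Z=0, Y=0, W=3, X=0) weight 1/144
  (Z=0, Y=0, W=3, X=3) weight 1/144
  (Z=0, Y=1, W=0, X=0) weight 1/432
  (Z=0, Y=1, W=0, X=3) weight 1/432
  … 36 more
Group by X:
  weight(X=0) = 17/216
  weight(X=1) = 17/216
  weight(X=2) = 5/54
  weight(X=3) = 17/216
Total weight = 17/216 + 17/216 + 5/54 + 17/216 = 71/216
P(X=0 | obs) = 17/216 / 71/216 = 17/71
P(X=1 | obs) = 17/216 / 71/216 = 17/71
P(X=2 | obs) = 5/54 / 71/216 = 20/71
P(X=3 | obs) = 17/216 / 71/216 = 17/71

P(X = 1 | obs) = 17/71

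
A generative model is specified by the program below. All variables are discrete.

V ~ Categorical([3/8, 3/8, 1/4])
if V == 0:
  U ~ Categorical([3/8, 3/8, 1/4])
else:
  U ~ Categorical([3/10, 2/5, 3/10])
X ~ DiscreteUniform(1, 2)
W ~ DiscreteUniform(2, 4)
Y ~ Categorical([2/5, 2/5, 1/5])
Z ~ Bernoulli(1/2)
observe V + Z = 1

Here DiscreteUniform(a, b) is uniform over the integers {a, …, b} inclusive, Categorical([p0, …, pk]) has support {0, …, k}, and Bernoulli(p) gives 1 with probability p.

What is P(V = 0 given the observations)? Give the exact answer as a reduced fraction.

P(V = 0 | obs) = 1/2

Enumerate traces; 108 have nonzero weight after conditioning:
  (V=0, U=0, X=1, W=2, Y=0, Z=1) weight 3/640
  (V=0, U=0, X=1, W=2, Y=1, Z=1) weight 3/640
  (V=0, U=0, X=1, W=2, Y=2, Z=1) weight 3/1280
  (V=0, U=0, X=1, W=3, Y=0, Z=1) weight 3/640
  (V=0, U=0, X=1, W=3, Y=1, Z=1) weight 3/640
  (V=0, U=0, X=1, W=3, Y=2, Z=1) weight 3/1280
  (V=0, U=0, X=1, W=4, Y=0, Z=1) weight 3/640
  (V=0, U=0, X=1, W=4, Y=1, Z=1) weight 3/640
  (V=1, U=0, X=1, W=2, Y=0, Z=0) weight 3/800
  … 99 more
Group by V:
  weight(V=0) = 3/16
  weight(V=1) = 3/16
Total weight = 3/16 + 3/16 = 3/8
P(V=0 | obs) = 3/16 / 3/8 = 1/2
P(V=1 | obs) = 3/16 / 3/8 = 1/2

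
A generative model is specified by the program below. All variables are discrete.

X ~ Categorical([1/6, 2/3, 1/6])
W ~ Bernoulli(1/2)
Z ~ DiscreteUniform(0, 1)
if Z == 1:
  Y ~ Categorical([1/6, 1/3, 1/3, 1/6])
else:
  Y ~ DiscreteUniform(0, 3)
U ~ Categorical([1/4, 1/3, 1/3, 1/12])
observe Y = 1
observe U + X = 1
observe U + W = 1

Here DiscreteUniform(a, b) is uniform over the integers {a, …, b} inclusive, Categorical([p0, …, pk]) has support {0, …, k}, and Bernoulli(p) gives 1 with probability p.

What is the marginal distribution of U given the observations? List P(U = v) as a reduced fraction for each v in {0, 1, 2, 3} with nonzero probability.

P(U=0) = 3/4, P(U=1) = 1/4

Enumerate traces; 4 have nonzero weight after conditioning:
  (X=0, W=0, Z=0, Y=1, U=1) weight 1/288
  (X=0, W=0, Z=1, Y=1, U=1) weight 1/216
  (X=1, W=1, Z=0, Y=1, U=0) weight 1/96
  (X=1, W=1, Z=1, Y=1, U=0) weight 1/72
Group by U:
  weight(U=0) = 7/288
  weight(U=1) = 7/864
Total weight = 7/288 + 7/864 = 7/216
P(U=0 | obs) = 7/288 / 7/216 = 3/4
P(U=1 | obs) = 7/864 / 7/216 = 1/4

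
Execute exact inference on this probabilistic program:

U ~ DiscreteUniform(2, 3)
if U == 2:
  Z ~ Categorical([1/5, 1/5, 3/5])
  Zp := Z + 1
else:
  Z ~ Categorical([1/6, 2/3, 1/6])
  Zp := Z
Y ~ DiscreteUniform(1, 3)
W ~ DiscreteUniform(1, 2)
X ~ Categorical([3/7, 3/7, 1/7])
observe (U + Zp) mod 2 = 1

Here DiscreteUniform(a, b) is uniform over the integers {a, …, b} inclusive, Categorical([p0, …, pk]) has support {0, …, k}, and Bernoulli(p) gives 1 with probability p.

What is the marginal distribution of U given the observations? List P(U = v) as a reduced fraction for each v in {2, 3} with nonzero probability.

P(U=2) = 12/17, P(U=3) = 5/17

Enumerate traces; 72 have nonzero weight after conditioning:
  (U=2, Z=0, Y=1, W=1, X=0) weight 1/140
  (U=2, Z=0, Y=1, W=1, X=1) weight 1/140
  (U=2, Z=0, Y=1, W=1, X=2) weight 1/420
  (U=2, Z=0, Y=1, W=2, X=0) weight 1/140
  (U=2, Z=0, Y=1, W=2, X=1) weight 1/140
  (U=2, Z=0, Y=1, W=2, X=2) weight 1/420
  (U=2, Z=0, Y=2, W=1, X=0) weight 1/140
  (U=2, Z=0, Y=2, W=1, X=1) weight 1/140
  (U=3, Z=0, Y=1, W=1, X=0) weight 1/168
  … 63 more
Group by U:
  weight(U=2) = 2/5
  weight(U=3) = 1/6
Total weight = 2/5 + 1/6 = 17/30
P(U=2 | obs) = 2/5 / 17/30 = 12/17
P(U=3 | obs) = 1/6 / 17/30 = 5/17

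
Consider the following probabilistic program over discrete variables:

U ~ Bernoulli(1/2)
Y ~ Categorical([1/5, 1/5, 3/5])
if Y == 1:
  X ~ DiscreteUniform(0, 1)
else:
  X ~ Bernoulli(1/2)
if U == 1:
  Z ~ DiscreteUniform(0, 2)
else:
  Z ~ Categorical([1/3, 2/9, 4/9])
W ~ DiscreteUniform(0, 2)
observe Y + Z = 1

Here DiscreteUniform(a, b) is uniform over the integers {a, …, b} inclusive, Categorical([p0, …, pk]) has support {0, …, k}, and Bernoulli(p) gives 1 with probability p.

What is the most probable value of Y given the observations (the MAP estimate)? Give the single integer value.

argmax_v P(Y = v | obs) = 1

Enumerate traces; 24 have nonzero weight after conditioning:
  (U=0, Y=0, X=0, Z=1, W=0) weight 1/270
  (U=0, Y=0, X=0, Z=1, W=1) weight 1/270
  (U=0, Y=0, X=0, Z=1, W=2) weight 1/270
  (U=0, Y=0, X=1, Z=1, W=0) weight 1/270
  (U=0, Y=0, X=1, Z=1, W=1) weight 1/270
  (U=0, Y=0, X=1, Z=1, W=2) weight 1/270
  (U=0, Y=1, X=0, Z=0, W=0) weight 1/180
  (U=0, Y=1, X=0, Z=0, W=1) weight 1/180
  … 16 more
Group by Y:
  weight(Y=0) = 1/18
  weight(Y=1) = 1/15
Total weight = 1/18 + 1/15 = 11/90
P(Y=0 | obs) = 1/18 / 11/90 = 5/11
P(Y=1 | obs) = 1/15 / 11/90 = 6/11
argmax = 1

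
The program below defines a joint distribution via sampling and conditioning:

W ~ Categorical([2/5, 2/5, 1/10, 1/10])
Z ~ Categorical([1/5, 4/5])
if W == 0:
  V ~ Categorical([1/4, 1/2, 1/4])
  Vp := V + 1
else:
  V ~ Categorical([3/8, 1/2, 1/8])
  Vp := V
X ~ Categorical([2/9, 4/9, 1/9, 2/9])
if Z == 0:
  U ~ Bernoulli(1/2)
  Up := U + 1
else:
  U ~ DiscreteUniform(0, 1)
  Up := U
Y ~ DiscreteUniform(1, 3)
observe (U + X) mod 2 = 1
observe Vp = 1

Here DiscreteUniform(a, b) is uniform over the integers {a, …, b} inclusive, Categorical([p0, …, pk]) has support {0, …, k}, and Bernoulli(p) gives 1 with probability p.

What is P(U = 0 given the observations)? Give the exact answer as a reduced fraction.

Enumerate traces; 96 have nonzero weight after conditioning:
  (W=0, Z=0, V=0, X=0, U=1, Y=1) weight 1/1350
  (W=0, Z=0, V=0, X=0, U=1, Y=2) weight 1/1350
  (W=0, Z=0, V=0, X=0, U=1, Y=3) weight 1/1350
  (W=0, Z=0, V=0, X=1, U=0, Y=1) weight 1/675
  (W=0, Z=0, V=0, X=1, U=0, Y=2) weight 1/675
  (W=0, Z=0, V=0, X=1, U=0, Y=3) weight 1/675
  (W=0, Z=0, V=0, X=2, U=1, Y=1) weight 1/2700
  (W=0, Z=0, V=0, X=2, U=1, Y=2) weight 1/2700
  … 88 more
Group by U:
  weight(U=0) = 2/15
  weight(U=1) = 1/15
Total weight = 2/15 + 1/15 = 1/5
P(U=0 | obs) = 2/15 / 1/5 = 2/3
P(U=1 | obs) = 1/15 / 1/5 = 1/3

P(U = 0 | obs) = 2/3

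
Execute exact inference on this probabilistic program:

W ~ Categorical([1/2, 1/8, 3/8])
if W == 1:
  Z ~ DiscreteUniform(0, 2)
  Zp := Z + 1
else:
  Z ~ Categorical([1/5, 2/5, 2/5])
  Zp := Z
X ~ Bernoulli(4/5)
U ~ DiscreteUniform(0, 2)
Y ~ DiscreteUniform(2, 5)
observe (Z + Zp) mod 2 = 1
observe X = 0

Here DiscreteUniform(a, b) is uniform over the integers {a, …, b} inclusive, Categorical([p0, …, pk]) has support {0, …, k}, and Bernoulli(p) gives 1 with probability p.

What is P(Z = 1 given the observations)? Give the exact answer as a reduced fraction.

Enumerate traces; 36 have nonzero weight after conditioning:
  (W=1, Z=0, X=0, U=0, Y=2) weight 1/1440
  (W=1, Z=0, X=0, U=0, Y=3) weight 1/1440
  (W=1, Z=0, X=0, U=0, Y=4) weight 1/1440
  (W=1, Z=0, X=0, U=0, Y=5) weight 1/1440
  (W=1, Z=0, X=0, U=1, Y=2) weight 1/1440
  (W=1, Z=0, X=0, U=1, Y=3) weight 1/1440
  (W=1, Z=0, X=0, U=1, Y=4) weight 1/1440
  (W=1, Z=0, X=0, U=1, Y=5) weight 1/1440
  (W=1, Z=1, X=0, U=0, Y=2) weight 1/1440
  (W=1, Z=2, X=0, U=0, Y=2) weight 1/1440
  … 26 more
Group by Z:
  weight(Z=0) = 1/120
  weight(Z=1) = 1/120
  weight(Z=2) = 1/120
Total weight = 1/120 + 1/120 + 1/120 = 1/40
P(Z=0 | obs) = 1/120 / 1/40 = 1/3
P(Z=1 | obs) = 1/120 / 1/40 = 1/3
P(Z=2 | obs) = 1/120 / 1/40 = 1/3

P(Z = 1 | obs) = 1/3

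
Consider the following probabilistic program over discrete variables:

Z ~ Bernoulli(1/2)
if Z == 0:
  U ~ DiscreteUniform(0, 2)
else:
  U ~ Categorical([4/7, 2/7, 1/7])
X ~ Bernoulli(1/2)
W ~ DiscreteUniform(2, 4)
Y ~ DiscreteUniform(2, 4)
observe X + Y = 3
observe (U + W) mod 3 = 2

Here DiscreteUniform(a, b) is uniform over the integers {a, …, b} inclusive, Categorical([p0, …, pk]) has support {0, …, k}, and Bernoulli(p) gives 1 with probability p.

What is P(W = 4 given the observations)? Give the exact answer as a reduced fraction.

Enumerate traces; 12 have nonzero weight after conditioning:
  (Z=0, U=0, X=0, W=2, Y=3) weight 1/108
  (Z=0, U=0, X=1, W=2, Y=2) weight 1/108
  (Z=0, U=1, X=0, W=4, Y=3) weight 1/108
  (Z=0, U=1, X=1, W=4, Y=2) weight 1/108
  (Z=0, U=2, X=0, W=3, Y=3) weight 1/108
  (Z=0, U=2, X=1, W=3, Y=2) weight 1/108
  (Z=1, U=0, X=0, W=2, Y=3) weight 1/63
  (Z=1, U=0, X=1, W=2, Y=2) weight 1/63
  … 4 more
Group by W:
  weight(W=2) = 19/378
  weight(W=3) = 5/189
  weight(W=4) = 13/378
Total weight = 19/378 + 5/189 + 13/378 = 1/9
P(W=2 | obs) = 19/378 / 1/9 = 19/42
P(W=3 | obs) = 5/189 / 1/9 = 5/21
P(W=4 | obs) = 13/378 / 1/9 = 13/42

P(W = 4 | obs) = 13/42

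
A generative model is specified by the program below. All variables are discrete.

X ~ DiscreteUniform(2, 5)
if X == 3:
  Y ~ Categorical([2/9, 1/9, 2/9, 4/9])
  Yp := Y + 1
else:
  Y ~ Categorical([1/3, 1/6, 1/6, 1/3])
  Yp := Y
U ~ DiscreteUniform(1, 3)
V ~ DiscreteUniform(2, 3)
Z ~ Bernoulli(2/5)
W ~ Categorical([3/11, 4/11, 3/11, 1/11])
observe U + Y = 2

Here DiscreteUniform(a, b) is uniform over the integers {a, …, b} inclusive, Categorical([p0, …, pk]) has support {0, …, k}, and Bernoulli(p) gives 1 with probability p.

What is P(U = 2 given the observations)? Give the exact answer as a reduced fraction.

P(U = 2 | obs) = 2/3

Enumerate traces; 128 have nonzero weight after conditioning:
  (X=2, Y=0, U=2, V=2, Z=0, W=0) weight 1/440
  (X=2, Y=0, U=2, V=2, Z=0, W=1) weight 1/330
  (X=2, Y=0, U=2, V=2, Z=0, W=2) weight 1/440
  (X=2, Y=0, U=2, V=2, Z=0, W=3) weight 1/1320
  (X=2, Y=0, U=2, V=2, Z=1, W=0) weight 1/660
  (X=2, Y=0, U=2, V=2, Z=1, W=1) weight 1/495
  (X=2, Y=0, U=2, V=2, Z=1, W=2) weight 1/660
  (X=2, Y=0, U=2, V=2, Z=1, W=3) weight 1/1980
  (X=2, Y=1, U=1, V=2, Z=0, W=0) weight 1/880
  … 119 more
Group by U:
  weight(U=1) = 11/216
  weight(U=2) = 11/108
Total weight = 11/216 + 11/108 = 11/72
P(U=1 | obs) = 11/216 / 11/72 = 1/3
P(U=2 | obs) = 11/108 / 11/72 = 2/3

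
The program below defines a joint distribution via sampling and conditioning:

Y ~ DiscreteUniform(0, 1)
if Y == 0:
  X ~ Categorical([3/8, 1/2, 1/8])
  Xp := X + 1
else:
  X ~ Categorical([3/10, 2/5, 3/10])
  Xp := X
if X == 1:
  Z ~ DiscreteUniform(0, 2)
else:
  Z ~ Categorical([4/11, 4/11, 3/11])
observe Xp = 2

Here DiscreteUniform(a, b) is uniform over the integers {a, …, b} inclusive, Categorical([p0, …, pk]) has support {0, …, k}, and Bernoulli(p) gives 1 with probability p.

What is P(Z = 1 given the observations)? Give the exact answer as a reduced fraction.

P(Z = 1 | obs) = 91/264

Enumerate traces; 6 have nonzero weight after conditioning:
  (Y=0, X=1, Z=0) weight 1/12
  (Y=0, X=1, Z=1) weight 1/12
  (Y=0, X=1, Z=2) weight 1/12
  (Y=1, X=2, Z=0) weight 3/55
  (Y=1, X=2, Z=1) weight 3/55
  (Y=1, X=2, Z=2) weight 9/220
Group by Z:
  weight(Z=0) = 91/660
  weight(Z=1) = 91/660
  weight(Z=2) = 41/330
Total weight = 91/660 + 91/660 + 41/330 = 2/5
P(Z=0 | obs) = 91/660 / 2/5 = 91/264
P(Z=1 | obs) = 91/660 / 2/5 = 91/264
P(Z=2 | obs) = 41/330 / 2/5 = 41/132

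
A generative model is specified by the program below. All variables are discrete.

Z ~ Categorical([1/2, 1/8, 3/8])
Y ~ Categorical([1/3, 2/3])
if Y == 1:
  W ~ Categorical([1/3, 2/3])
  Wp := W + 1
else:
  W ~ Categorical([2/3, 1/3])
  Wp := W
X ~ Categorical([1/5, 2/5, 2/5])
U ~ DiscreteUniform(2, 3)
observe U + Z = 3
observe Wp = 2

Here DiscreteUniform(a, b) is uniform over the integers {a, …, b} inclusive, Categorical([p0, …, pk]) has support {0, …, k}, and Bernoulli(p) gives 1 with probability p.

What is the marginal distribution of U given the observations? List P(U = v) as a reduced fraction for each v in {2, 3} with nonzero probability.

P(U=2) = 1/5, P(U=3) = 4/5

Enumerate traces; 6 have nonzero weight after conditioning:
  (Z=0, Y=1, W=1, X=0, U=3) weight 1/45
  (Z=0, Y=1, W=1, X=1, U=3) weight 2/45
  (Z=0, Y=1, W=1, X=2, U=3) weight 2/45
  (Z=1, Y=1, W=1, X=0, U=2) weight 1/180
  (Z=1, Y=1, W=1, X=1, U=2) weight 1/90
  (Z=1, Y=1, W=1, X=2, U=2) weight 1/90
Group by U:
  weight(U=2) = 1/36
  weight(U=3) = 1/9
Total weight = 1/36 + 1/9 = 5/36
P(U=2 | obs) = 1/36 / 5/36 = 1/5
P(U=3 | obs) = 1/9 / 5/36 = 4/5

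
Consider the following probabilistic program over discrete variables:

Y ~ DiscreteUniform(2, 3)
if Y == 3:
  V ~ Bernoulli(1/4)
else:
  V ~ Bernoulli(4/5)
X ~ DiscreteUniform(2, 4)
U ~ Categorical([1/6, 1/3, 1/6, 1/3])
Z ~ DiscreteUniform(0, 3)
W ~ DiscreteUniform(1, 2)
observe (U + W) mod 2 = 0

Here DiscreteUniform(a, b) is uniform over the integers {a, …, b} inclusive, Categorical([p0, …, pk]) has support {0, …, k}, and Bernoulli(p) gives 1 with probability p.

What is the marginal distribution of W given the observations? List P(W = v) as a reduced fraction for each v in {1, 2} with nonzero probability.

Enumerate traces; 192 have nonzero weight after conditioning:
  (Y=2, V=0, X=2, U=0, Z=0, W=2) weight 1/1440
  (Y=2, V=0, X=2, U=0, Z=1, W=2) weight 1/1440
  (Y=2, V=0, X=2, U=0, Z=2, W=2) weight 1/1440
  (Y=2, V=0, X=2, U=0, Z=3, W=2) weight 1/1440
  (Y=2, V=0, X=2, U=1, Z=0, W=1) weight 1/720
  (Y=2, V=0, X=2, U=1, Z=1, W=1) weight 1/720
  (Y=2, V=0, X=2, U=1, Z=2, W=1) weight 1/720
  (Y=2, V=0, X=2, U=1, Z=3, W=1) weight 1/720
  … 184 more
Group by W:
  weight(W=1) = 1/3
  weight(W=2) = 1/6
Total weight = 1/3 + 1/6 = 1/2
P(W=1 | obs) = 1/3 / 1/2 = 2/3
P(W=2 | obs) = 1/6 / 1/2 = 1/3

P(W=1) = 2/3, P(W=2) = 1/3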